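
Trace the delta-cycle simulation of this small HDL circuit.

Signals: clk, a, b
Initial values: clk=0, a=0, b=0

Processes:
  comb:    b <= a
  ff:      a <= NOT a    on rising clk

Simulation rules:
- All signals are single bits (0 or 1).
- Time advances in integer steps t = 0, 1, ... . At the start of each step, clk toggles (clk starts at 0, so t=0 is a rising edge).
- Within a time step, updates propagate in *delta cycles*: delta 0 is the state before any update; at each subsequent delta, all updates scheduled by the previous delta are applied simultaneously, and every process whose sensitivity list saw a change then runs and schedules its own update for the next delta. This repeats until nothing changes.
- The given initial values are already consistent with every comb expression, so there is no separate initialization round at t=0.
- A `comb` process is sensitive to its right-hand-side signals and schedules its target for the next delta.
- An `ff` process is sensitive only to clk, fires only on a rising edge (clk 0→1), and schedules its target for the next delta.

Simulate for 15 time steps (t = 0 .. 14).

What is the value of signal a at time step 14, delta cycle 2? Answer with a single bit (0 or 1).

0

t=0 Δ0: b=0 a=0 clk=0
  Δ1: clk:0→1
  Δ2: a:0→1
  Δ3: b:0→1
  (3Δ to stable)
t=1 Δ0: b=1 a=1 clk=1
  Δ1: clk:1→0
  (1Δ to stable)
t=2 Δ0: b=1 a=1 clk=0
  Δ1: clk:0→1
  Δ2: a:1→0
  Δ3: b:1→0
  (3Δ to stable)
t=3 Δ0: b=0 a=0 clk=1
  Δ1: clk:1→0
  (1Δ to stable)
t=4 Δ0: b=0 a=0 clk=0
  Δ1: clk:0→1
  Δ2: a:0→1
  Δ3: b:0→1
  (3Δ to stable)
t=5 Δ0: b=1 a=1 clk=1
  Δ1: clk:1→0
  (1Δ to stable)
t=6 Δ0: b=1 a=1 clk=0
  Δ1: clk:0→1
  Δ2: a:1→0
  Δ3: b:1→0
  (3Δ to stable)
t=7 Δ0: b=0 a=0 clk=1
  Δ1: clk:1→0
  (1Δ to stable)
t=8 Δ0: b=0 a=0 clk=0
  Δ1: clk:0→1
  Δ2: a:0→1
  Δ3: b:0→1
  (3Δ to stable)
t=9 Δ0: b=1 a=1 clk=1
  Δ1: clk:1→0
  (1Δ to stable)
t=10 Δ0: b=1 a=1 clk=0
  Δ1: clk:0→1
  Δ2: a:1→0
  Δ3: b:1→0
  (3Δ to stable)
t=11 Δ0: b=0 a=0 clk=1
  Δ1: clk:1→0
  (1Δ to stable)
t=12 Δ0: b=0 a=0 clk=0
  Δ1: clk:0→1
  Δ2: a:0→1
  Δ3: b:0→1
  (3Δ to stable)
t=13 Δ0: b=1 a=1 clk=1
  Δ1: clk:1→0
  (1Δ to stable)
t=14 Δ0: b=1 a=1 clk=0
  Δ1: clk:0→1
  Δ2: a:1→0
  Δ3: b:1→0
  (3Δ to stable)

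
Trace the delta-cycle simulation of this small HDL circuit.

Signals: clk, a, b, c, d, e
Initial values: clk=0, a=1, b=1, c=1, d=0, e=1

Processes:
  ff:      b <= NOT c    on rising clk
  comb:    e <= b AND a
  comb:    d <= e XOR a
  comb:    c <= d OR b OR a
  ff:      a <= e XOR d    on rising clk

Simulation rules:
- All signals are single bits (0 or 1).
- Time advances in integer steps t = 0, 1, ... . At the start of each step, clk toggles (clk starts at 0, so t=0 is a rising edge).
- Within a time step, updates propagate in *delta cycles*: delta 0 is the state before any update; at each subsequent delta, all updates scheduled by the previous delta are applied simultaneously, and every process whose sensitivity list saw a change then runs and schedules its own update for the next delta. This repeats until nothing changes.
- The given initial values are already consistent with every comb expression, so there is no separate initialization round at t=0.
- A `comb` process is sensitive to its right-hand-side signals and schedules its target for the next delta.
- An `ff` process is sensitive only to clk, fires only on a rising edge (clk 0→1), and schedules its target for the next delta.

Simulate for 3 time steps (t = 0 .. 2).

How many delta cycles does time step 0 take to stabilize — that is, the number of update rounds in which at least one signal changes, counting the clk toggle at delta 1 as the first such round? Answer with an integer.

4

[bits: d,a,b,e,clk,c]
t=0: Δ0=011101 Δ1=011111 Δ2=010111 Δ3=010011 Δ4=110011 | 4Δ
t=1: Δ0=110011 Δ1=110001 | 1Δ
t=2: Δ0=110001 Δ1=110011 | 1Δ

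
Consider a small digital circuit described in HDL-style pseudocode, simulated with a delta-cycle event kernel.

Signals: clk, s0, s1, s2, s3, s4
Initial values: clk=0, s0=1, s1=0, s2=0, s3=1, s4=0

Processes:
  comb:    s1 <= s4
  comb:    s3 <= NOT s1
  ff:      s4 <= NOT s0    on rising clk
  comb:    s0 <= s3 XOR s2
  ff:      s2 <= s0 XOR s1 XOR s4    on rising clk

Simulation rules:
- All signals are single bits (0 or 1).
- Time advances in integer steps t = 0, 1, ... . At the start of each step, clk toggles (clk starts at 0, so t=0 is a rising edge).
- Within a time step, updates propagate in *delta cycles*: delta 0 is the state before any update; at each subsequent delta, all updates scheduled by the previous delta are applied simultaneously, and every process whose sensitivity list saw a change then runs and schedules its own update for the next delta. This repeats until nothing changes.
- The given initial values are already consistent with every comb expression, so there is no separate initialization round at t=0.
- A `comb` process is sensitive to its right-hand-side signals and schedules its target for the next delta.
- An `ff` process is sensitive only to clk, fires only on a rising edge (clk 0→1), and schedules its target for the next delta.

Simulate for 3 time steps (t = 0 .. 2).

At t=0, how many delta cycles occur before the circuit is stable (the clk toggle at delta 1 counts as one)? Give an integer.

3

t0.Δ0 s2=0 s0=1 s4=0 s1=0 s3=1 clk=0
t0.Δ1 s2=0 s0=1 s4=0 s1=0 s3=1 clk=1
t0.Δ2 s2=1 s0=1 s4=0 s1=0 s3=1 clk=1
t0.Δ3 s2=1 s0=0 s4=0 s1=0 s3=1 clk=1
t1.Δ0 s2=1 s0=0 s4=0 s1=0 s3=1 clk=1
t1.Δ1 s2=1 s0=0 s4=0 s1=0 s3=1 clk=0
t2.Δ0 s2=1 s0=0 s4=0 s1=0 s3=1 clk=0
t2.Δ1 s2=1 s0=0 s4=0 s1=0 s3=1 clk=1
t2.Δ2 s2=0 s0=0 s4=1 s1=0 s3=1 clk=1
t2.Δ3 s2=0 s0=1 s4=1 s1=1 s3=1 clk=1
t2.Δ4 s2=0 s0=1 s4=1 s1=1 s3=0 clk=1
t2.Δ5 s2=0 s0=0 s4=1 s1=1 s3=0 clk=1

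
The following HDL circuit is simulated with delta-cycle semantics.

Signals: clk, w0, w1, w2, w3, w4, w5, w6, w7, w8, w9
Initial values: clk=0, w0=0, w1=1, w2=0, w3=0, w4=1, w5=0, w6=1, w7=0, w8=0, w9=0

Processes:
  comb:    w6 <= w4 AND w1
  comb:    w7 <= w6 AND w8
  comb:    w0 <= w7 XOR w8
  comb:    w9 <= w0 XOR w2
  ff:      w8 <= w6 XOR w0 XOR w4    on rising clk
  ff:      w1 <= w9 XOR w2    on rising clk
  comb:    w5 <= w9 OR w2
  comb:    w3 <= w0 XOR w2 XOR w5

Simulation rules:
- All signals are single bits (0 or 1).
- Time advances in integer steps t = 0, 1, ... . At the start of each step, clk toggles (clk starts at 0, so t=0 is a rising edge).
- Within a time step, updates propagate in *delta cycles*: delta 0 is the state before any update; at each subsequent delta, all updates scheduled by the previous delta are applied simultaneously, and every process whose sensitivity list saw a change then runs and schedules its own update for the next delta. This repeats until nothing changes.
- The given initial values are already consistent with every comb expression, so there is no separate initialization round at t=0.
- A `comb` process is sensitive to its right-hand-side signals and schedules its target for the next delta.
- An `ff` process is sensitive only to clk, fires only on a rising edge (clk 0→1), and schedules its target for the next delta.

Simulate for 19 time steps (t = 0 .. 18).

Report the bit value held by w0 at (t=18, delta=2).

0

t0.Δ0 w0=0 w3=0 w7=0 clk=0 w9=0 w1=1 w6=1 w2=0 w5=0 w8=0 w4=1
t0.Δ1 w0=0 w3=0 w7=0 clk=1 w9=0 w1=1 w6=1 w2=0 w5=0 w8=0 w4=1
t0.Δ2 w0=0 w3=0 w7=0 clk=1 w9=0 w1=0 w6=1 w2=0 w5=0 w8=0 w4=1
t0.Δ3 w0=0 w3=0 w7=0 clk=1 w9=0 w1=0 w6=0 w2=0 w5=0 w8=0 w4=1
t1.Δ0 w0=0 w3=0 w7=0 clk=1 w9=0 w1=0 w6=0 w2=0 w5=0 w8=0 w4=1
t1.Δ1 w0=0 w3=0 w7=0 clk=0 w9=0 w1=0 w6=0 w2=0 w5=0 w8=0 w4=1
t2.Δ0 w0=0 w3=0 w7=0 clk=0 w9=0 w1=0 w6=0 w2=0 w5=0 w8=0 w4=1
t2.Δ1 w0=0 w3=0 w7=0 clk=1 w9=0 w1=0 w6=0 w2=0 w5=0 w8=0 w4=1
t2.Δ2 w0=0 w3=0 w7=0 clk=1 w9=0 w1=0 w6=0 w2=0 w5=0 w8=1 w4=1
t2.Δ3 w0=1 w3=0 w7=0 clk=1 w9=0 w1=0 w6=0 w2=0 w5=0 w8=1 w4=1
t2.Δ4 w0=1 w3=1 w7=0 clk=1 w9=1 w1=0 w6=0 w2=0 w5=0 w8=1 w4=1
t2.Δ5 w0=1 w3=1 w7=0 clk=1 w9=1 w1=0 w6=0 w2=0 w5=1 w8=1 w4=1
t2.Δ6 w0=1 w3=0 w7=0 clk=1 w9=1 w1=0 w6=0 w2=0 w5=1 w8=1 w4=1
t3.Δ0 w0=1 w3=0 w7=0 clk=1 w9=1 w1=0 w6=0 w2=0 w5=1 w8=1 w4=1
t3.Δ1 w0=1 w3=0 w7=0 clk=0 w9=1 w1=0 w6=0 w2=0 w5=1 w8=1 w4=1
t4.Δ0 w0=1 w3=0 w7=0 clk=0 w9=1 w1=0 w6=0 w2=0 w5=1 w8=1 w4=1
t4.Δ1 w0=1 w3=0 w7=0 clk=1 w9=1 w1=0 w6=0 w2=0 w5=1 w8=1 w4=1
t4.Δ2 w0=1 w3=0 w7=0 clk=1 w9=1 w1=1 w6=0 w2=0 w5=1 w8=0 w4=1
t4.Δ3 w0=0 w3=0 w7=0 clk=1 w9=1 w1=1 w6=1 w2=0 w5=1 w8=0 w4=1
t4.Δ4 w0=0 w3=1 w7=0 clk=1 w9=0 w1=1 w6=1 w2=0 w5=1 w8=0 w4=1
t4.Δ5 w0=0 w3=1 w7=0 clk=1 w9=0 w1=1 w6=1 w2=0 w5=0 w8=0 w4=1
t4.Δ6 w0=0 w3=0 w7=0 clk=1 w9=0 w1=1 w6=1 w2=0 w5=0 w8=0 w4=1
t5.Δ0 w0=0 w3=0 w7=0 clk=1 w9=0 w1=1 w6=1 w2=0 w5=0 w8=0 w4=1
t5.Δ1 w0=0 w3=0 w7=0 clk=0 w9=0 w1=1 w6=1 w2=0 w5=0 w8=0 w4=1
t6.Δ0 w0=0 w3=0 w7=0 clk=0 w9=0 w1=1 w6=1 w2=0 w5=0 w8=0 w4=1
t6.Δ1 w0=0 w3=0 w7=0 clk=1 w9=0 w1=1 w6=1 w2=0 w5=0 w8=0 w4=1
t6.Δ2 w0=0 w3=0 w7=0 clk=1 w9=0 w1=0 w6=1 w2=0 w5=0 w8=0 w4=1
t6.Δ3 w0=0 w3=0 w7=0 clk=1 w9=0 w1=0 w6=0 w2=0 w5=0 w8=0 w4=1
t7.Δ0 w0=0 w3=0 w7=0 clk=1 w9=0 w1=0 w6=0 w2=0 w5=0 w8=0 w4=1
t7.Δ1 w0=0 w3=0 w7=0 clk=0 w9=0 w1=0 w6=0 w2=0 w5=0 w8=0 w4=1
t8.Δ0 w0=0 w3=0 w7=0 clk=0 w9=0 w1=0 w6=0 w2=0 w5=0 w8=0 w4=1
t8.Δ1 w0=0 w3=0 w7=0 clk=1 w9=0 w1=0 w6=0 w2=0 w5=0 w8=0 w4=1
t8.Δ2 w0=0 w3=0 w7=0 clk=1 w9=0 w1=0 w6=0 w2=0 w5=0 w8=1 w4=1
t8.Δ3 w0=1 w3=0 w7=0 clk=1 w9=0 w1=0 w6=0 w2=0 w5=0 w8=1 w4=1
t8.Δ4 w0=1 w3=1 w7=0 clk=1 w9=1 w1=0 w6=0 w2=0 w5=0 w8=1 w4=1
t8.Δ5 w0=1 w3=1 w7=0 clk=1 w9=1 w1=0 w6=0 w2=0 w5=1 w8=1 w4=1
t8.Δ6 w0=1 w3=0 w7=0 clk=1 w9=1 w1=0 w6=0 w2=0 w5=1 w8=1 w4=1
t9.Δ0 w0=1 w3=0 w7=0 clk=1 w9=1 w1=0 w6=0 w2=0 w5=1 w8=1 w4=1
t9.Δ1 w0=1 w3=0 w7=0 clk=0 w9=1 w1=0 w6=0 w2=0 w5=1 w8=1 w4=1
t10.Δ0 w0=1 w3=0 w7=0 clk=0 w9=1 w1=0 w6=0 w2=0 w5=1 w8=1 w4=1
t10.Δ1 w0=1 w3=0 w7=0 clk=1 w9=1 w1=0 w6=0 w2=0 w5=1 w8=1 w4=1
t10.Δ2 w0=1 w3=0 w7=0 clk=1 w9=1 w1=1 w6=0 w2=0 w5=1 w8=0 w4=1
t10.Δ3 w0=0 w3=0 w7=0 clk=1 w9=1 w1=1 w6=1 w2=0 w5=1 w8=0 w4=1
t10.Δ4 w0=0 w3=1 w7=0 clk=1 w9=0 w1=1 w6=1 w2=0 w5=1 w8=0 w4=1
t10.Δ5 w0=0 w3=1 w7=0 clk=1 w9=0 w1=1 w6=1 w2=0 w5=0 w8=0 w4=1
t10.Δ6 w0=0 w3=0 w7=0 clk=1 w9=0 w1=1 w6=1 w2=0 w5=0 w8=0 w4=1
t11.Δ0 w0=0 w3=0 w7=0 clk=1 w9=0 w1=1 w6=1 w2=0 w5=0 w8=0 w4=1
t11.Δ1 w0=0 w3=0 w7=0 clk=0 w9=0 w1=1 w6=1 w2=0 w5=0 w8=0 w4=1
t12.Δ0 w0=0 w3=0 w7=0 clk=0 w9=0 w1=1 w6=1 w2=0 w5=0 w8=0 w4=1
t12.Δ1 w0=0 w3=0 w7=0 clk=1 w9=0 w1=1 w6=1 w2=0 w5=0 w8=0 w4=1
t12.Δ2 w0=0 w3=0 w7=0 clk=1 w9=0 w1=0 w6=1 w2=0 w5=0 w8=0 w4=1
t12.Δ3 w0=0 w3=0 w7=0 clk=1 w9=0 w1=0 w6=0 w2=0 w5=0 w8=0 w4=1
t13.Δ0 w0=0 w3=0 w7=0 clk=1 w9=0 w1=0 w6=0 w2=0 w5=0 w8=0 w4=1
t13.Δ1 w0=0 w3=0 w7=0 clk=0 w9=0 w1=0 w6=0 w2=0 w5=0 w8=0 w4=1
t14.Δ0 w0=0 w3=0 w7=0 clk=0 w9=0 w1=0 w6=0 w2=0 w5=0 w8=0 w4=1
t14.Δ1 w0=0 w3=0 w7=0 clk=1 w9=0 w1=0 w6=0 w2=0 w5=0 w8=0 w4=1
t14.Δ2 w0=0 w3=0 w7=0 clk=1 w9=0 w1=0 w6=0 w2=0 w5=0 w8=1 w4=1
t14.Δ3 w0=1 w3=0 w7=0 clk=1 w9=0 w1=0 w6=0 w2=0 w5=0 w8=1 w4=1
t14.Δ4 w0=1 w3=1 w7=0 clk=1 w9=1 w1=0 w6=0 w2=0 w5=0 w8=1 w4=1
t14.Δ5 w0=1 w3=1 w7=0 clk=1 w9=1 w1=0 w6=0 w2=0 w5=1 w8=1 w4=1
t14.Δ6 w0=1 w3=0 w7=0 clk=1 w9=1 w1=0 w6=0 w2=0 w5=1 w8=1 w4=1
t15.Δ0 w0=1 w3=0 w7=0 clk=1 w9=1 w1=0 w6=0 w2=0 w5=1 w8=1 w4=1
t15.Δ1 w0=1 w3=0 w7=0 clk=0 w9=1 w1=0 w6=0 w2=0 w5=1 w8=1 w4=1
t16.Δ0 w0=1 w3=0 w7=0 clk=0 w9=1 w1=0 w6=0 w2=0 w5=1 w8=1 w4=1
t16.Δ1 w0=1 w3=0 w7=0 clk=1 w9=1 w1=0 w6=0 w2=0 w5=1 w8=1 w4=1
t16.Δ2 w0=1 w3=0 w7=0 clk=1 w9=1 w1=1 w6=0 w2=0 w5=1 w8=0 w4=1
t16.Δ3 w0=0 w3=0 w7=0 clk=1 w9=1 w1=1 w6=1 w2=0 w5=1 w8=0 w4=1
t16.Δ4 w0=0 w3=1 w7=0 clk=1 w9=0 w1=1 w6=1 w2=0 w5=1 w8=0 w4=1
t16.Δ5 w0=0 w3=1 w7=0 clk=1 w9=0 w1=1 w6=1 w2=0 w5=0 w8=0 w4=1
t16.Δ6 w0=0 w3=0 w7=0 clk=1 w9=0 w1=1 w6=1 w2=0 w5=0 w8=0 w4=1
t17.Δ0 w0=0 w3=0 w7=0 clk=1 w9=0 w1=1 w6=1 w2=0 w5=0 w8=0 w4=1
t17.Δ1 w0=0 w3=0 w7=0 clk=0 w9=0 w1=1 w6=1 w2=0 w5=0 w8=0 w4=1
t18.Δ0 w0=0 w3=0 w7=0 clk=0 w9=0 w1=1 w6=1 w2=0 w5=0 w8=0 w4=1
t18.Δ1 w0=0 w3=0 w7=0 clk=1 w9=0 w1=1 w6=1 w2=0 w5=0 w8=0 w4=1
t18.Δ2 w0=0 w3=0 w7=0 clk=1 w9=0 w1=0 w6=1 w2=0 w5=0 w8=0 w4=1
t18.Δ3 w0=0 w3=0 w7=0 clk=1 w9=0 w1=0 w6=0 w2=0 w5=0 w8=0 w4=1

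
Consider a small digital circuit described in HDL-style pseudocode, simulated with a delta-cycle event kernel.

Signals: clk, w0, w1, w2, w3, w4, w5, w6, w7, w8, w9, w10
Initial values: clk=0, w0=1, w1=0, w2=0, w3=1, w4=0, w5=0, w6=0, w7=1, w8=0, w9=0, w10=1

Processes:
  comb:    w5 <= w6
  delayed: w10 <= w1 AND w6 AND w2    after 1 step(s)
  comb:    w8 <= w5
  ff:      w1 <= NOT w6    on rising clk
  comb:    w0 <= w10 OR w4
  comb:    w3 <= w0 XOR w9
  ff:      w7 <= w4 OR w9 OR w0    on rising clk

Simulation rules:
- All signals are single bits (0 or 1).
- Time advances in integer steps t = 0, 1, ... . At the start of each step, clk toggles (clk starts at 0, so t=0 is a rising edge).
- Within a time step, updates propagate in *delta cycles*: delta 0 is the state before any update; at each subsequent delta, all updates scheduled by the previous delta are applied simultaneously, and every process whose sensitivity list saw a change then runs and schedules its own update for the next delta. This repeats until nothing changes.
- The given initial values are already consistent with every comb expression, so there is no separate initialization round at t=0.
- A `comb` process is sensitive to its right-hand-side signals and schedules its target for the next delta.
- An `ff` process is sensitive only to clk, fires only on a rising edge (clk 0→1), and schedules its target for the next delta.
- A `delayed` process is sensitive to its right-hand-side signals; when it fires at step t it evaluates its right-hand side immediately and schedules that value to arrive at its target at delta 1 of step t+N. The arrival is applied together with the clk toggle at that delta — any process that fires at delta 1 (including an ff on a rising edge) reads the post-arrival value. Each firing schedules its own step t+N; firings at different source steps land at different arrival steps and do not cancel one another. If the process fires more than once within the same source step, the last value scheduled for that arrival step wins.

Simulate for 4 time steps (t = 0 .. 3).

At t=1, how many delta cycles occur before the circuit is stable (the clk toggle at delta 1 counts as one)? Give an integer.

3

[bits: w2,w1,w7,w3,w5,w4,w10,clk,w9,w8,w6,w0]
t=0: Δ0=001100100001 Δ1=001100110001 Δ2=011100110001 | 2Δ
t=1: Δ0=011100110001 Δ1=011100000001 Δ2=011100000000 Δ3=011000000000 | 3Δ
t=2: Δ0=011000000000 Δ1=011000010000 Δ2=010000010000 | 2Δ
t=3: Δ0=010000010000 Δ1=010000000000 | 1Δ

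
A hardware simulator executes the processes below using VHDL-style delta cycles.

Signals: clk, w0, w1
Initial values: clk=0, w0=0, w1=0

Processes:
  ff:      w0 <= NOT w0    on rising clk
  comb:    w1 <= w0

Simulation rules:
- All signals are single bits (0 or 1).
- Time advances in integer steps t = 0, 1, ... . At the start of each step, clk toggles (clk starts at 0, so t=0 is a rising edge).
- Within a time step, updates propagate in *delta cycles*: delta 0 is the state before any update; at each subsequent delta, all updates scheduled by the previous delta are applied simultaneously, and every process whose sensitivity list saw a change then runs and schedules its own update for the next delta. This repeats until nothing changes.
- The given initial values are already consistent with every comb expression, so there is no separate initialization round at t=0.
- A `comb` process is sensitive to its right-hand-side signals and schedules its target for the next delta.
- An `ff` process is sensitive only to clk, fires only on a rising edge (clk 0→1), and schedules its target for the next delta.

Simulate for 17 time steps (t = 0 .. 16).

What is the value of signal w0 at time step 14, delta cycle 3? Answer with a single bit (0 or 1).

t=0 Δ0: w0=0 w1=0 clk=0
  Δ1: clk:0→1
  Δ2: w0:0→1
  Δ3: w1:0→1
  (3Δ to stable)
t=1 Δ0: w0=1 w1=1 clk=1
  Δ1: clk:1→0
  (1Δ to stable)
t=2 Δ0: w0=1 w1=1 clk=0
  Δ1: clk:0→1
  Δ2: w0:1→0
  Δ3: w1:1→0
  (3Δ to stable)
t=3 Δ0: w0=0 w1=0 clk=1
  Δ1: clk:1→0
  (1Δ to stable)
t=4 Δ0: w0=0 w1=0 clk=0
  Δ1: clk:0→1
  Δ2: w0:0→1
  Δ3: w1:0→1
  (3Δ to stable)
t=5 Δ0: w0=1 w1=1 clk=1
  Δ1: clk:1→0
  (1Δ to stable)
t=6 Δ0: w0=1 w1=1 clk=0
  Δ1: clk:0→1
  Δ2: w0:1→0
  Δ3: w1:1→0
  (3Δ to stable)
t=7 Δ0: w0=0 w1=0 clk=1
  Δ1: clk:1→0
  (1Δ to stable)
t=8 Δ0: w0=0 w1=0 clk=0
  Δ1: clk:0→1
  Δ2: w0:0→1
  Δ3: w1:0→1
  (3Δ to stable)
t=9 Δ0: w0=1 w1=1 clk=1
  Δ1: clk:1→0
  (1Δ to stable)
t=10 Δ0: w0=1 w1=1 clk=0
  Δ1: clk:0→1
  Δ2: w0:1→0
  Δ3: w1:1→0
  (3Δ to stable)
t=11 Δ0: w0=0 w1=0 clk=1
  Δ1: clk:1→0
  (1Δ to stable)
t=12 Δ0: w0=0 w1=0 clk=0
  Δ1: clk:0→1
  Δ2: w0:0→1
  Δ3: w1:0→1
  (3Δ to stable)
t=13 Δ0: w0=1 w1=1 clk=1
  Δ1: clk:1→0
  (1Δ to stable)
t=14 Δ0: w0=1 w1=1 clk=0
  Δ1: clk:0→1
  Δ2: w0:1→0
  Δ3: w1:1→0
  (3Δ to stable)
t=15 Δ0: w0=0 w1=0 clk=1
  Δ1: clk:1→0
  (1Δ to stable)
t=16 Δ0: w0=0 w1=0 clk=0
  Δ1: clk:0→1
  Δ2: w0:0→1
  Δ3: w1:0→1
  (3Δ to stable)

0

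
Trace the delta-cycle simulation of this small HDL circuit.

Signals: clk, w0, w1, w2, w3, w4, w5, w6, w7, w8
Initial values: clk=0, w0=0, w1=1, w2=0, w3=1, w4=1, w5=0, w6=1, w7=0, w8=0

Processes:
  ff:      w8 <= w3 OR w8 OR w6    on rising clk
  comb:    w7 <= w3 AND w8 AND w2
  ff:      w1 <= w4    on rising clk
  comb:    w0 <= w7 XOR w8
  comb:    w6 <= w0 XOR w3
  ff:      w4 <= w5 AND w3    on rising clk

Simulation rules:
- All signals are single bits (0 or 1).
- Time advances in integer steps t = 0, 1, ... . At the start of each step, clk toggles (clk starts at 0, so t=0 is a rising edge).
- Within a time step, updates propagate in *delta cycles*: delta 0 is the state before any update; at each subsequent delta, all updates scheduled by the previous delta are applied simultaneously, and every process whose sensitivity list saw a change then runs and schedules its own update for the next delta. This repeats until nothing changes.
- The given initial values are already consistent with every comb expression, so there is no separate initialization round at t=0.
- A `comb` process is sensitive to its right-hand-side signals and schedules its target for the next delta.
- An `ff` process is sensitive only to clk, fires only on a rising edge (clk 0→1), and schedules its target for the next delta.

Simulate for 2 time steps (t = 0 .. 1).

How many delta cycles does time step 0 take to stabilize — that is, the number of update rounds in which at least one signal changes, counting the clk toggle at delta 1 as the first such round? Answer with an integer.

4

t=0 Δ0: w5=0 w7=0 w0=0 w1=1 clk=0 w8=0 w6=1 w4=1 w2=0 w3=1
  Δ1: clk:0→1
  Δ2: w8:0→1, w4:1→0
  Δ3: w0:0→1
  Δ4: w6:1→0
  (4Δ to stable)
t=1 Δ0: w5=0 w7=0 w0=1 w1=1 clk=1 w8=1 w6=0 w4=0 w2=0 w3=1
  Δ1: clk:1→0
  (1Δ to stable)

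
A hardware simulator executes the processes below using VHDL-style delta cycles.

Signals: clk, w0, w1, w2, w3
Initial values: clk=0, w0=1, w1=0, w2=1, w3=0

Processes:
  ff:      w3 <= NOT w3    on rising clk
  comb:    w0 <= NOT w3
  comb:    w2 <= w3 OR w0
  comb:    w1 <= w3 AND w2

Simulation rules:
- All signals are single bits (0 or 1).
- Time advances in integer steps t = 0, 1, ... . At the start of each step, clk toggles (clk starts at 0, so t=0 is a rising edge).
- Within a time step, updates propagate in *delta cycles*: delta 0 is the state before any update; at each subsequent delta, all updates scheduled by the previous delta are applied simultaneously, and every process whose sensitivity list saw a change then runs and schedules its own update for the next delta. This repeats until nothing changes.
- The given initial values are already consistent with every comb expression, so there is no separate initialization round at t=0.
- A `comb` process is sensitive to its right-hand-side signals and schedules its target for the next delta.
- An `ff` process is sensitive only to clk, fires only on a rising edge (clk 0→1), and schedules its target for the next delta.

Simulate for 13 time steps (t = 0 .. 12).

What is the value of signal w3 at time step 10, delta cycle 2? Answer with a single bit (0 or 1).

0

t0.Δ0 w1=0 w2=1 clk=0 w0=1 w3=0
t0.Δ1 w1=0 w2=1 clk=1 w0=1 w3=0
t0.Δ2 w1=0 w2=1 clk=1 w0=1 w3=1
t0.Δ3 w1=1 w2=1 clk=1 w0=0 w3=1
t1.Δ0 w1=1 w2=1 clk=1 w0=0 w3=1
t1.Δ1 w1=1 w2=1 clk=0 w0=0 w3=1
t2.Δ0 w1=1 w2=1 clk=0 w0=0 w3=1
t2.Δ1 w1=1 w2=1 clk=1 w0=0 w3=1
t2.Δ2 w1=1 w2=1 clk=1 w0=0 w3=0
t2.Δ3 w1=0 w2=0 clk=1 w0=1 w3=0
t2.Δ4 w1=0 w2=1 clk=1 w0=1 w3=0
t3.Δ0 w1=0 w2=1 clk=1 w0=1 w3=0
t3.Δ1 w1=0 w2=1 clk=0 w0=1 w3=0
t4.Δ0 w1=0 w2=1 clk=0 w0=1 w3=0
t4.Δ1 w1=0 w2=1 clk=1 w0=1 w3=0
t4.Δ2 w1=0 w2=1 clk=1 w0=1 w3=1
t4.Δ3 w1=1 w2=1 clk=1 w0=0 w3=1
t5.Δ0 w1=1 w2=1 clk=1 w0=0 w3=1
t5.Δ1 w1=1 w2=1 clk=0 w0=0 w3=1
t6.Δ0 w1=1 w2=1 clk=0 w0=0 w3=1
t6.Δ1 w1=1 w2=1 clk=1 w0=0 w3=1
t6.Δ2 w1=1 w2=1 clk=1 w0=0 w3=0
t6.Δ3 w1=0 w2=0 clk=1 w0=1 w3=0
t6.Δ4 w1=0 w2=1 clk=1 w0=1 w3=0
t7.Δ0 w1=0 w2=1 clk=1 w0=1 w3=0
t7.Δ1 w1=0 w2=1 clk=0 w0=1 w3=0
t8.Δ0 w1=0 w2=1 clk=0 w0=1 w3=0
t8.Δ1 w1=0 w2=1 clk=1 w0=1 w3=0
t8.Δ2 w1=0 w2=1 clk=1 w0=1 w3=1
t8.Δ3 w1=1 w2=1 clk=1 w0=0 w3=1
t9.Δ0 w1=1 w2=1 clk=1 w0=0 w3=1
t9.Δ1 w1=1 w2=1 clk=0 w0=0 w3=1
t10.Δ0 w1=1 w2=1 clk=0 w0=0 w3=1
t10.Δ1 w1=1 w2=1 clk=1 w0=0 w3=1
t10.Δ2 w1=1 w2=1 clk=1 w0=0 w3=0
t10.Δ3 w1=0 w2=0 clk=1 w0=1 w3=0
t10.Δ4 w1=0 w2=1 clk=1 w0=1 w3=0
t11.Δ0 w1=0 w2=1 clk=1 w0=1 w3=0
t11.Δ1 w1=0 w2=1 clk=0 w0=1 w3=0
t12.Δ0 w1=0 w2=1 clk=0 w0=1 w3=0
t12.Δ1 w1=0 w2=1 clk=1 w0=1 w3=0
t12.Δ2 w1=0 w2=1 clk=1 w0=1 w3=1
t12.Δ3 w1=1 w2=1 clk=1 w0=0 w3=1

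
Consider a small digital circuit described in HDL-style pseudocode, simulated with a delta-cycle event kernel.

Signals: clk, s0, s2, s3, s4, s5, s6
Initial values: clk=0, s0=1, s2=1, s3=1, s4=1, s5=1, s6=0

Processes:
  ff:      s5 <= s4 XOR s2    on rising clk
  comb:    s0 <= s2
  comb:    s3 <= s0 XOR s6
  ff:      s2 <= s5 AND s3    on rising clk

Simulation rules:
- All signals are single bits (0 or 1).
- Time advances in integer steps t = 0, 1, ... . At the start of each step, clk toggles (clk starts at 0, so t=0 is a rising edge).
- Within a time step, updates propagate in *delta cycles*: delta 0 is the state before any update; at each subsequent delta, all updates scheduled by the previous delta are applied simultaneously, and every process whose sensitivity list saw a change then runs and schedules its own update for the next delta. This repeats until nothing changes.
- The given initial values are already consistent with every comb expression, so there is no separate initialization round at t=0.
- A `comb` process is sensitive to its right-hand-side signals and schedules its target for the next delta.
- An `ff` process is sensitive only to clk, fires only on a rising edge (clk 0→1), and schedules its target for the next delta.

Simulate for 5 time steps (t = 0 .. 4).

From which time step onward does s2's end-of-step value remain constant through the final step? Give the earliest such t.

t=0 Δ0: s2=1 s0=1 clk=0 s3=1 s4=1 s6=0 s5=1
  Δ1: clk:0→1
  Δ2: s5:1→0
  (2Δ to stable)
t=1 Δ0: s2=1 s0=1 clk=1 s3=1 s4=1 s6=0 s5=0
  Δ1: clk:1→0
  (1Δ to stable)
t=2 Δ0: s2=1 s0=1 clk=0 s3=1 s4=1 s6=0 s5=0
  Δ1: clk:0→1
  Δ2: s2:1→0
  Δ3: s0:1→0
  Δ4: s3:1→0
  (4Δ to stable)
t=3 Δ0: s2=0 s0=0 clk=1 s3=0 s4=1 s6=0 s5=0
  Δ1: clk:1→0
  (1Δ to stable)
t=4 Δ0: s2=0 s0=0 clk=0 s3=0 s4=1 s6=0 s5=0
  Δ1: clk:0→1
  Δ2: s5:0→1
  (2Δ to stable)

2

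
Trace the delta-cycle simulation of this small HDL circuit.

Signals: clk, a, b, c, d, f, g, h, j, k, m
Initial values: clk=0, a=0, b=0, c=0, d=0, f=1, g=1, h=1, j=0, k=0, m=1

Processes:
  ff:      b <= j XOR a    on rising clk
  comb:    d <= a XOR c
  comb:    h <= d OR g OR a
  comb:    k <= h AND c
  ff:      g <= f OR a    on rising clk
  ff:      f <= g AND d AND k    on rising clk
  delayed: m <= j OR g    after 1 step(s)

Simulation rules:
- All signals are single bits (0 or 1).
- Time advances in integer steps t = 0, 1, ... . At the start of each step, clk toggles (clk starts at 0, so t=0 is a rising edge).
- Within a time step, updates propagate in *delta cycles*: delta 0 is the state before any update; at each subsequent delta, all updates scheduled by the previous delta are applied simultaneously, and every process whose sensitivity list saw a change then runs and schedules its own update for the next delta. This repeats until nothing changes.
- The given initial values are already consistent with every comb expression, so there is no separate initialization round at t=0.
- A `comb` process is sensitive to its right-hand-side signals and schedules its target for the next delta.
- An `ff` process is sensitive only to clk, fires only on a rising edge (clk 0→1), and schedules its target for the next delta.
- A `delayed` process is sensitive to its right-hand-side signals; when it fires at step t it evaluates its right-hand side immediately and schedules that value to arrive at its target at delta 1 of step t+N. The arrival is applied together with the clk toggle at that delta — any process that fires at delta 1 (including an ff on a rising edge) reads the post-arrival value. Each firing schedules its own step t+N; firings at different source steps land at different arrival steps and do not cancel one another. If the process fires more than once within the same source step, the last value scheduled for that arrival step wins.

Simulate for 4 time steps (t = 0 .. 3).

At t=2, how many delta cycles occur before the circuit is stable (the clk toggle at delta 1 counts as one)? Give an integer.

t=0 Δ0: f=1 d=0 a=0 m=1 j=0 c=0 k=0 h=1 b=0 clk=0 g=1
  Δ1: clk:0→1
  Δ2: f:1→0
  (2Δ to stable)
t=1 Δ0: f=0 d=0 a=0 m=1 j=0 c=0 k=0 h=1 b=0 clk=1 g=1
  Δ1: clk:1→0
  (1Δ to stable)
t=2 Δ0: f=0 d=0 a=0 m=1 j=0 c=0 k=0 h=1 b=0 clk=0 g=1
  Δ1: clk:0→1
  Δ2: g:1→0
  Δ3: h:1→0
  (3Δ to stable)
t=3 Δ0: f=0 d=0 a=0 m=1 j=0 c=0 k=0 h=0 b=0 clk=1 g=0
  Δ1: m:1→0, clk:1→0
  (1Δ to stable)

3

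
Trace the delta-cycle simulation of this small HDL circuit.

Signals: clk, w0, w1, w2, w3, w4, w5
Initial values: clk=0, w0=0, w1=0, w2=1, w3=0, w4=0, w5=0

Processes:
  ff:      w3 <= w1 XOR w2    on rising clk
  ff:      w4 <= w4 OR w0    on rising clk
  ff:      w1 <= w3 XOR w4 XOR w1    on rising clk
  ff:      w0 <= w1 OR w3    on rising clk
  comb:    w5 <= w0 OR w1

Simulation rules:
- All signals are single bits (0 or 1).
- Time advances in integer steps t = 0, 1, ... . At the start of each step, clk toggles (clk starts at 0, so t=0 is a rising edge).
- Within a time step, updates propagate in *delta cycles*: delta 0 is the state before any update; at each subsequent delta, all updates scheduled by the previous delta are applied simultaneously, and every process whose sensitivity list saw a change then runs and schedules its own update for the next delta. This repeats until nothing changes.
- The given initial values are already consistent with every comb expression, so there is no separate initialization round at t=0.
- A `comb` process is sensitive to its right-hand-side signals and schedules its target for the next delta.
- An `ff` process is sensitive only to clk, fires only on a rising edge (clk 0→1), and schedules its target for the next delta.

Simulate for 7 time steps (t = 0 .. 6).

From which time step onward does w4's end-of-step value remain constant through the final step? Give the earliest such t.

4

t=0 Δ0: w3=0 w0=0 w4=0 w1=0 clk=0 w5=0 w2=1
  Δ1: clk:0→1
  Δ2: w3:0→1
  (2Δ to stable)
t=1 Δ0: w3=1 w0=0 w4=0 w1=0 clk=1 w5=0 w2=1
  Δ1: clk:1→0
  (1Δ to stable)
t=2 Δ0: w3=1 w0=0 w4=0 w1=0 clk=0 w5=0 w2=1
  Δ1: clk:0→1
  Δ2: w0:0→1, w1:0→1
  Δ3: w5:0→1
  (3Δ to stable)
t=3 Δ0: w3=1 w0=1 w4=0 w1=1 clk=1 w5=1 w2=1
  Δ1: clk:1→0
  (1Δ to stable)
t=4 Δ0: w3=1 w0=1 w4=0 w1=1 clk=0 w5=1 w2=1
  Δ1: clk:0→1
  Δ2: w3:1→0, w4:0→1, w1:1→0
  (2Δ to stable)
t=5 Δ0: w3=0 w0=1 w4=1 w1=0 clk=1 w5=1 w2=1
  Δ1: clk:1→0
  (1Δ to stable)
t=6 Δ0: w3=0 w0=1 w4=1 w1=0 clk=0 w5=1 w2=1
  Δ1: clk:0→1
  Δ2: w3:0→1, w0:1→0, w1:0→1
  (2Δ to stable)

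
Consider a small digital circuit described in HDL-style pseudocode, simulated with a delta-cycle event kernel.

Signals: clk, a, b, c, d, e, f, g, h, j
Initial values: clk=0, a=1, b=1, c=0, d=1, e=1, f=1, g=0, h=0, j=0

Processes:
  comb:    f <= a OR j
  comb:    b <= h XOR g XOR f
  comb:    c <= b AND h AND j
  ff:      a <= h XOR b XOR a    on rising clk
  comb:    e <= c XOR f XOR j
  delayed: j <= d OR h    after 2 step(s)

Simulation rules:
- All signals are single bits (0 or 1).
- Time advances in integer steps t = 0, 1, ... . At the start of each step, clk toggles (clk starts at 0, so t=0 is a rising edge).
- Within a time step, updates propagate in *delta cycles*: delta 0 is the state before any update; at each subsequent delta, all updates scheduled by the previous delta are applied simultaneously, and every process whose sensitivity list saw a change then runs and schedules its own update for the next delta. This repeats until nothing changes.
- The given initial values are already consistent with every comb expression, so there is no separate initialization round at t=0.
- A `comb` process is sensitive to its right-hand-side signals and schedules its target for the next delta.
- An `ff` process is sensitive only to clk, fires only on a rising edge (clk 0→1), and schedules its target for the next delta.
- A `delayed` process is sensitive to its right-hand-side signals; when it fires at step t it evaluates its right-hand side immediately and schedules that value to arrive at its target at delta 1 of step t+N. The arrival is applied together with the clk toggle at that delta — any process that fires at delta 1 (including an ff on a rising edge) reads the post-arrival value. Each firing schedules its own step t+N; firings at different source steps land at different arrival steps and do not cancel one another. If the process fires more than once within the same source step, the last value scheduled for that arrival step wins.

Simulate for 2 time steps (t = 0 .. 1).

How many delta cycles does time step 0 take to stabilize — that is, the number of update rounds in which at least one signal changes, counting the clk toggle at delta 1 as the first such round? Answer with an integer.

4

[bits: d,f,g,b,clk,h,j,c,a,e]
t=0: Δ0=1101000011 Δ1=1101100011 Δ2=1101100001 Δ3=1001100001 Δ4=1000100000 | 4Δ
t=1: Δ0=1000100000 Δ1=1000000000 | 1Δ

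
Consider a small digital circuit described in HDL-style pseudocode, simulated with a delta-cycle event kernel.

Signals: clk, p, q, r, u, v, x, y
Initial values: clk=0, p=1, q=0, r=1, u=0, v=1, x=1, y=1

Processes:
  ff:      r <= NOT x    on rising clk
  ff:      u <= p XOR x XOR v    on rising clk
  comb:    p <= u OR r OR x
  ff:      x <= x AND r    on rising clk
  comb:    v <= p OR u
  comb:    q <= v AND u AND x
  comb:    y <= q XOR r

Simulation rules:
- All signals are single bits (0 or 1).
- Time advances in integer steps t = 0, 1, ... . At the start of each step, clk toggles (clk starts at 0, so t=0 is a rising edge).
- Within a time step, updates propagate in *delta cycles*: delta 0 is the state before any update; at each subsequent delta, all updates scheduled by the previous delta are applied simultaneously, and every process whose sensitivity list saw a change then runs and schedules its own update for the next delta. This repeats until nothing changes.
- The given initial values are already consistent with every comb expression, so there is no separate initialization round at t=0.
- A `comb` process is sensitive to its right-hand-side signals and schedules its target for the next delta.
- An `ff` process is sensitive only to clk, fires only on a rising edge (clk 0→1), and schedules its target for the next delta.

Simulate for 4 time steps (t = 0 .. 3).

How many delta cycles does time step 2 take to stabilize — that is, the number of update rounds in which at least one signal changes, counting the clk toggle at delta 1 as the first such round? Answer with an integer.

4

t=0 Δ0: v=1 clk=0 r=1 q=0 y=1 x=1 u=0 p=1
  Δ1: clk:0→1
  Δ2: r:1→0, u:0→1
  Δ3: q:0→1, y:1→0
  Δ4: y:0→1
  (4Δ to stable)
t=1 Δ0: v=1 clk=1 r=0 q=1 y=1 x=1 u=1 p=1
  Δ1: clk:1→0
  (1Δ to stable)
t=2 Δ0: v=1 clk=0 r=0 q=1 y=1 x=1 u=1 p=1
  Δ1: clk:0→1
  Δ2: x:1→0
  Δ3: q:1→0
  Δ4: y:1→0
  (4Δ to stable)
t=3 Δ0: v=1 clk=1 r=0 q=0 y=0 x=0 u=1 p=1
  Δ1: clk:1→0
  (1Δ to stable)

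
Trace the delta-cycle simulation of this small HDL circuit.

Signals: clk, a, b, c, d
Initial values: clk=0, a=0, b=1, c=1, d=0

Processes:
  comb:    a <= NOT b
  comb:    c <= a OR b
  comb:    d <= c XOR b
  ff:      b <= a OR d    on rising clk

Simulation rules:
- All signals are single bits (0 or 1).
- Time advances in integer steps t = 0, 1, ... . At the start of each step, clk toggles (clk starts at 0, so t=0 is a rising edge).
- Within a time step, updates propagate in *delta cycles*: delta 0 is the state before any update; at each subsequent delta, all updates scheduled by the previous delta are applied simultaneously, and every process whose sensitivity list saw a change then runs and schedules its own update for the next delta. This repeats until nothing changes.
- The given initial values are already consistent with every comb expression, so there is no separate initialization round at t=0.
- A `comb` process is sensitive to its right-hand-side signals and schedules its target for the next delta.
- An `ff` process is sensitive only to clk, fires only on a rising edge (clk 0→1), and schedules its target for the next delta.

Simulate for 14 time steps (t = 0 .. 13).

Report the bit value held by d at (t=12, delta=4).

0

t0.Δ0 a=0 clk=0 b=1 c=1 d=0
t0.Δ1 a=0 clk=1 b=1 c=1 d=0
t0.Δ2 a=0 clk=1 b=0 c=1 d=0
t0.Δ3 a=1 clk=1 b=0 c=0 d=1
t0.Δ4 a=1 clk=1 b=0 c=1 d=0
t0.Δ5 a=1 clk=1 b=0 c=1 d=1
t1.Δ0 a=1 clk=1 b=0 c=1 d=1
t1.Δ1 a=1 clk=0 b=0 c=1 d=1
t2.Δ0 a=1 clk=0 b=0 c=1 d=1
t2.Δ1 a=1 clk=1 b=0 c=1 d=1
t2.Δ2 a=1 clk=1 b=1 c=1 d=1
t2.Δ3 a=0 clk=1 b=1 c=1 d=0
t3.Δ0 a=0 clk=1 b=1 c=1 d=0
t3.Δ1 a=0 clk=0 b=1 c=1 d=0
t4.Δ0 a=0 clk=0 b=1 c=1 d=0
t4.Δ1 a=0 clk=1 b=1 c=1 d=0
t4.Δ2 a=0 clk=1 b=0 c=1 d=0
t4.Δ3 a=1 clk=1 b=0 c=0 d=1
t4.Δ4 a=1 clk=1 b=0 c=1 d=0
t4.Δ5 a=1 clk=1 b=0 c=1 d=1
t5.Δ0 a=1 clk=1 b=0 c=1 d=1
t5.Δ1 a=1 clk=0 b=0 c=1 d=1
t6.Δ0 a=1 clk=0 b=0 c=1 d=1
t6.Δ1 a=1 clk=1 b=0 c=1 d=1
t6.Δ2 a=1 clk=1 b=1 c=1 d=1
t6.Δ3 a=0 clk=1 b=1 c=1 d=0
t7.Δ0 a=0 clk=1 b=1 c=1 d=0
t7.Δ1 a=0 clk=0 b=1 c=1 d=0
t8.Δ0 a=0 clk=0 b=1 c=1 d=0
t8.Δ1 a=0 clk=1 b=1 c=1 d=0
t8.Δ2 a=0 clk=1 b=0 c=1 d=0
t8.Δ3 a=1 clk=1 b=0 c=0 d=1
t8.Δ4 a=1 clk=1 b=0 c=1 d=0
t8.Δ5 a=1 clk=1 b=0 c=1 d=1
t9.Δ0 a=1 clk=1 b=0 c=1 d=1
t9.Δ1 a=1 clk=0 b=0 c=1 d=1
t10.Δ0 a=1 clk=0 b=0 c=1 d=1
t10.Δ1 a=1 clk=1 b=0 c=1 d=1
t10.Δ2 a=1 clk=1 b=1 c=1 d=1
t10.Δ3 a=0 clk=1 b=1 c=1 d=0
t11.Δ0 a=0 clk=1 b=1 c=1 d=0
t11.Δ1 a=0 clk=0 b=1 c=1 d=0
t12.Δ0 a=0 clk=0 b=1 c=1 d=0
t12.Δ1 a=0 clk=1 b=1 c=1 d=0
t12.Δ2 a=0 clk=1 b=0 c=1 d=0
t12.Δ3 a=1 clk=1 b=0 c=0 d=1
t12.Δ4 a=1 clk=1 b=0 c=1 d=0
t12.Δ5 a=1 clk=1 b=0 c=1 d=1
t13.Δ0 a=1 clk=1 b=0 c=1 d=1
t13.Δ1 a=1 clk=0 b=0 c=1 d=1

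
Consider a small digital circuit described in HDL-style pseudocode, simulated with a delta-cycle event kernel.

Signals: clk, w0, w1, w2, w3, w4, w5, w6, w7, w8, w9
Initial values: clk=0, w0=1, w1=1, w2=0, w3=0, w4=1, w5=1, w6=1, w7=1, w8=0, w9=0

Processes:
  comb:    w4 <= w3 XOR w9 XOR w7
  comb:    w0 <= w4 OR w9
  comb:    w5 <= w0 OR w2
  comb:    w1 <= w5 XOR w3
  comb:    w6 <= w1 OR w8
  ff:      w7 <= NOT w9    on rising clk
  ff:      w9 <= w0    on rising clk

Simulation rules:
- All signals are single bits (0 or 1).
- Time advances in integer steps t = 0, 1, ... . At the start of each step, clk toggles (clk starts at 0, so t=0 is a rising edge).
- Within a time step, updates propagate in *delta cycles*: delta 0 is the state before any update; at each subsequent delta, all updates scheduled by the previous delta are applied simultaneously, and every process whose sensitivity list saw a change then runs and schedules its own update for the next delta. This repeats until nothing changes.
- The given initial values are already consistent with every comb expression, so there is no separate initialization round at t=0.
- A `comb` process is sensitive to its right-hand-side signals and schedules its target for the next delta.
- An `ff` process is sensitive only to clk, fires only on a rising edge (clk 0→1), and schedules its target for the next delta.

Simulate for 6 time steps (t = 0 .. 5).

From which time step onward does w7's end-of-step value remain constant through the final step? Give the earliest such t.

2

t=0 Δ0: w3=0 w6=1 w2=0 clk=0 w7=1 w5=1 w4=1 w8=0 w9=0 w1=1 w0=1
  Δ1: clk:0→1
  Δ2: w9:0→1
  Δ3: w4:1→0
  (3Δ to stable)
t=1 Δ0: w3=0 w6=1 w2=0 clk=1 w7=1 w5=1 w4=0 w8=0 w9=1 w1=1 w0=1
  Δ1: clk:1→0
  (1Δ to stable)
t=2 Δ0: w3=0 w6=1 w2=0 clk=0 w7=1 w5=1 w4=0 w8=0 w9=1 w1=1 w0=1
  Δ1: clk:0→1
  Δ2: w7:1→0
  Δ3: w4:0→1
  (3Δ to stable)
t=3 Δ0: w3=0 w6=1 w2=0 clk=1 w7=0 w5=1 w4=1 w8=0 w9=1 w1=1 w0=1
  Δ1: clk:1→0
  (1Δ to stable)
t=4 Δ0: w3=0 w6=1 w2=0 clk=0 w7=0 w5=1 w4=1 w8=0 w9=1 w1=1 w0=1
  Δ1: clk:0→1
  (1Δ to stable)
t=5 Δ0: w3=0 w6=1 w2=0 clk=1 w7=0 w5=1 w4=1 w8=0 w9=1 w1=1 w0=1
  Δ1: clk:1→0
  (1Δ to stable)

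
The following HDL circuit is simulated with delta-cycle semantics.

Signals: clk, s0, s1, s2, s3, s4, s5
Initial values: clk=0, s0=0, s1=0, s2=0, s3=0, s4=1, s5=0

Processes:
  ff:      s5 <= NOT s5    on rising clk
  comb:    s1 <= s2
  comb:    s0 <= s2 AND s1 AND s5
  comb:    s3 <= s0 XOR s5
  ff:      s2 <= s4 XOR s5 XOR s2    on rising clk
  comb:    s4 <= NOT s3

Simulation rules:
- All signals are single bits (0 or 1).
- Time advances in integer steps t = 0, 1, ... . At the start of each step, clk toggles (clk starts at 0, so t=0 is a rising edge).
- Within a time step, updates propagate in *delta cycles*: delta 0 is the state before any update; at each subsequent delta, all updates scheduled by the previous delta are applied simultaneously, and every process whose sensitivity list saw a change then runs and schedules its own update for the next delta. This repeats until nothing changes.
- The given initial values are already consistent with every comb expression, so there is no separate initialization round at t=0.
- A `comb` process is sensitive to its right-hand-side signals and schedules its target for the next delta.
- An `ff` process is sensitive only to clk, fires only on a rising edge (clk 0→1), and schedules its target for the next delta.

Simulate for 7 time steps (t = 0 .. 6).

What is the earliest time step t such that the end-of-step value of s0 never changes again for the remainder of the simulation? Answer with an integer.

[bits: s3,s1,clk,s4,s0,s2,s5]
t=0: Δ0=0001000 Δ1=0011000 Δ2=0011011 Δ3=1111011 Δ4=1110111 Δ5=0110111 Δ6=0111111 | 6Δ
t=1: Δ0=0111111 Δ1=0101111 | 1Δ
t=2: Δ0=0101111 Δ1=0111111 Δ2=0111110 Δ3=1111010 Δ4=0110010 Δ5=0111010 | 5Δ
t=3: Δ0=0111010 Δ1=0101010 | 1Δ
t=4: Δ0=0101010 Δ1=0111010 Δ2=0111001 Δ3=1011001 Δ4=1010001 | 4Δ
t=5: Δ0=1010001 Δ1=1000001 | 1Δ
t=6: Δ0=1000001 Δ1=1010001 Δ2=1010010 Δ3=0110010 Δ4=0111010 | 4Δ

2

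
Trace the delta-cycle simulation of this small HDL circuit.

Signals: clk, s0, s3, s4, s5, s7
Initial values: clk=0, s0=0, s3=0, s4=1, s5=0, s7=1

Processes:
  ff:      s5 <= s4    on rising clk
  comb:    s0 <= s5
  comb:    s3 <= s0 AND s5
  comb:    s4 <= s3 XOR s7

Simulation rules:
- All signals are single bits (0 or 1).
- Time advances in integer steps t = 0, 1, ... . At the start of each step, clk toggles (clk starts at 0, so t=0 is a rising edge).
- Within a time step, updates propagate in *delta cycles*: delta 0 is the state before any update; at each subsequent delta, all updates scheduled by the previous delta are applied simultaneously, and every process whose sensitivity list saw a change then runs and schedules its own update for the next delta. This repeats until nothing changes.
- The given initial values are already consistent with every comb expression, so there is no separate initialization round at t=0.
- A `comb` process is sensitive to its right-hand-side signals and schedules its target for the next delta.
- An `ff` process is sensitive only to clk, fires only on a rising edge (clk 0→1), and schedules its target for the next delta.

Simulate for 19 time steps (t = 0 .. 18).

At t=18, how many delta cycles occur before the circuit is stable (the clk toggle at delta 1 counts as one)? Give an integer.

t=0 Δ0: s7=1 s4=1 s3=0 s0=0 clk=0 s5=0
  Δ1: clk:0→1
  Δ2: s5:0→1
  Δ3: s0:0→1
  Δ4: s3:0→1
  Δ5: s4:1→0
  (5Δ to stable)
t=1 Δ0: s7=1 s4=0 s3=1 s0=1 clk=1 s5=1
  Δ1: clk:1→0
  (1Δ to stable)
t=2 Δ0: s7=1 s4=0 s3=1 s0=1 clk=0 s5=1
  Δ1: clk:0→1
  Δ2: s5:1→0
  Δ3: s3:1→0, s0:1→0
  Δ4: s4:0→1
  (4Δ to stable)
t=3 Δ0: s7=1 s4=1 s3=0 s0=0 clk=1 s5=0
  Δ1: clk:1→0
  (1Δ to stable)
t=4 Δ0: s7=1 s4=1 s3=0 s0=0 clk=0 s5=0
  Δ1: clk:0→1
  Δ2: s5:0→1
  Δ3: s0:0→1
  Δ4: s3:0→1
  Δ5: s4:1→0
  (5Δ to stable)
t=5 Δ0: s7=1 s4=0 s3=1 s0=1 clk=1 s5=1
  Δ1: clk:1→0
  (1Δ to stable)
t=6 Δ0: s7=1 s4=0 s3=1 s0=1 clk=0 s5=1
  Δ1: clk:0→1
  Δ2: s5:1→0
  Δ3: s3:1→0, s0:1→0
  Δ4: s4:0→1
  (4Δ to stable)
t=7 Δ0: s7=1 s4=1 s3=0 s0=0 clk=1 s5=0
  Δ1: clk:1→0
  (1Δ to stable)
t=8 Δ0: s7=1 s4=1 s3=0 s0=0 clk=0 s5=0
  Δ1: clk:0→1
  Δ2: s5:0→1
  Δ3: s0:0→1
  Δ4: s3:0→1
  Δ5: s4:1→0
  (5Δ to stable)
t=9 Δ0: s7=1 s4=0 s3=1 s0=1 clk=1 s5=1
  Δ1: clk:1→0
  (1Δ to stable)
t=10 Δ0: s7=1 s4=0 s3=1 s0=1 clk=0 s5=1
  Δ1: clk:0→1
  Δ2: s5:1→0
  Δ3: s3:1→0, s0:1→0
  Δ4: s4:0→1
  (4Δ to stable)
t=11 Δ0: s7=1 s4=1 s3=0 s0=0 clk=1 s5=0
  Δ1: clk:1→0
  (1Δ to stable)
t=12 Δ0: s7=1 s4=1 s3=0 s0=0 clk=0 s5=0
  Δ1: clk:0→1
  Δ2: s5:0→1
  Δ3: s0:0→1
  Δ4: s3:0→1
  Δ5: s4:1→0
  (5Δ to stable)
t=13 Δ0: s7=1 s4=0 s3=1 s0=1 clk=1 s5=1
  Δ1: clk:1→0
  (1Δ to stable)
t=14 Δ0: s7=1 s4=0 s3=1 s0=1 clk=0 s5=1
  Δ1: clk:0→1
  Δ2: s5:1→0
  Δ3: s3:1→0, s0:1→0
  Δ4: s4:0→1
  (4Δ to stable)
t=15 Δ0: s7=1 s4=1 s3=0 s0=0 clk=1 s5=0
  Δ1: clk:1→0
  (1Δ to stable)
t=16 Δ0: s7=1 s4=1 s3=0 s0=0 clk=0 s5=0
  Δ1: clk:0→1
  Δ2: s5:0→1
  Δ3: s0:0→1
  Δ4: s3:0→1
  Δ5: s4:1→0
  (5Δ to stable)
t=17 Δ0: s7=1 s4=0 s3=1 s0=1 clk=1 s5=1
  Δ1: clk:1→0
  (1Δ to stable)
t=18 Δ0: s7=1 s4=0 s3=1 s0=1 clk=0 s5=1
  Δ1: clk:0→1
  Δ2: s5:1→0
  Δ3: s3:1→0, s0:1→0
  Δ4: s4:0→1
  (4Δ to stable)

4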